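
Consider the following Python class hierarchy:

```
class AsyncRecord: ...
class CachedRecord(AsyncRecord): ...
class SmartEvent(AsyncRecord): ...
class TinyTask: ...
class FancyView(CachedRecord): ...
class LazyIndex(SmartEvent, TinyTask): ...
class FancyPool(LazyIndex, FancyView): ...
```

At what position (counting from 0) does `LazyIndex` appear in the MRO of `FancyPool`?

L[FancyPool] = FancyPool + merge(L[LazyIndex], L[FancyView], [LazyIndex FancyView])
  take LazyIndex:  [LazyIndex SmartEvent AsyncRecord TinyTask object] + [FancyView CachedRecord AsyncRecord object] + [LazyIndex FancyView]
  take SmartEvent:  [SmartEvent AsyncRecord TinyTask object] + [FancyView CachedRecord AsyncRecord object] + [FancyView]
  take FancyView:  [AsyncRecord TinyTask object] + [FancyView CachedRecord AsyncRecord object] + [FancyView]
  take CachedRecord:  [AsyncRecord TinyTask object] + [CachedRecord AsyncRecord object]
  take AsyncRecord:  [AsyncRecord TinyTask object] + [AsyncRecord object]
  take TinyTask:  [TinyTask object] + [object]
  take object:  [object] + [object]
MRO: FancyPool LazyIndex SmartEvent FancyView CachedRecord AsyncRecord TinyTask object
LazyIndex sits at index 1.

1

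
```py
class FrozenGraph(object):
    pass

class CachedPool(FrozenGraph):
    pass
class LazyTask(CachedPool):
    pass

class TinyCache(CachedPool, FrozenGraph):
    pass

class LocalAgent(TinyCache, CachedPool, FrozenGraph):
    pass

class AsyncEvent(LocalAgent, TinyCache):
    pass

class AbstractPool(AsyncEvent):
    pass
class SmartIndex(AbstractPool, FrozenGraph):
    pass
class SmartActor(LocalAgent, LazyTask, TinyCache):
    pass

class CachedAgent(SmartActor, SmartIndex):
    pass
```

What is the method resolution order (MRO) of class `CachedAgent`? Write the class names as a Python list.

L[CachedAgent] = CachedAgent + merge(L[SmartActor], L[SmartIndex], [SmartActor SmartIndex])
  take SmartActor:  [SmartActor LocalAgent LazyTask TinyCache CachedPool FrozenGraph object] + [SmartIndex AbstractPool AsyncEvent LocalAgent TinyCache CachedPool FrozenGraph object] + [SmartActor SmartIndex]
  take SmartIndex:  [LocalAgent LazyTask TinyCache CachedPool FrozenGraph object] + [SmartIndex AbstractPool AsyncEvent LocalAgent TinyCache CachedPool FrozenGraph object] + [SmartIndex]
  take AbstractPool:  [LocalAgent LazyTask TinyCache CachedPool FrozenGraph object] + [AbstractPool AsyncEvent LocalAgent TinyCache CachedPool FrozenGraph object]
  take AsyncEvent:  [LocalAgent LazyTask TinyCache CachedPool FrozenGraph object] + [AsyncEvent LocalAgent TinyCache CachedPool FrozenGraph object]
  take LocalAgent:  [LocalAgent LazyTask TinyCache CachedPool FrozenGraph object] + [LocalAgent TinyCache CachedPool FrozenGraph object]
  take LazyTask:  [LazyTask TinyCache CachedPool FrozenGraph object] + [TinyCache CachedPool FrozenGraph object]
  take TinyCache:  [TinyCache CachedPool FrozenGraph object] + [TinyCache CachedPool FrozenGraph object]
  take CachedPool:  [CachedPool FrozenGraph object] + [CachedPool FrozenGraph object]
  take FrozenGraph:  [FrozenGraph object] + [FrozenGraph object]
  take object:  [object] + [object]

[CachedAgent, SmartActor, SmartIndex, AbstractPool, AsyncEvent, LocalAgent, LazyTask, TinyCache, CachedPool, FrozenGraph, object]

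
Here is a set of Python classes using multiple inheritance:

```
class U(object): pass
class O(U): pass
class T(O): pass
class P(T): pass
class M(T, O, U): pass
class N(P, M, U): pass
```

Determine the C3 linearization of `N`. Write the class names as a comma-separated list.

L[N] = N + merge(L[P], L[M], L[U], [P M U])
  take P:  [P T O U object] + [M T O U object] + [U object] + [P M U]
  take M:  [T O U object] + [M T O U object] + [U object] + [M U]
  take T:  [T O U object] + [T O U object] + [U object] + [U]
  take O:  [O U object] + [O U object] + [U object] + [U]
  take U:  [U object] + [U object] + [U object] + [U]
  take object:  [object] + [object] + [object]

N, P, M, T, O, U, object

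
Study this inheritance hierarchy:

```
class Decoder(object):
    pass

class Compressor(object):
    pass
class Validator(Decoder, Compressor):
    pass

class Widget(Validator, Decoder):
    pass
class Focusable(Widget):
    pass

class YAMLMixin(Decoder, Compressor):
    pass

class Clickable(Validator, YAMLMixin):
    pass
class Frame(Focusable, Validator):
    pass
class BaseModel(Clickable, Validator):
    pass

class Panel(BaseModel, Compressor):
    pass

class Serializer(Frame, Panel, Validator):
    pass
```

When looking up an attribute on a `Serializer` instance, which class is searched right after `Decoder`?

Compressor

L[Serializer] = Serializer + merge(L[Frame], L[Panel], L[Validator], [Frame Panel Validator])
  take Frame:  [Frame Focusable Widget Validator Decoder Compressor object] + [Panel BaseModel Clickable Validator YAMLMixin Decoder Compressor object] + [Validator Decoder Compressor object] + [Frame Panel Validator]
  take Focusable:  [Focusable Widget Validator Decoder Compressor object] + [Panel BaseModel Clickable Validator YAMLMixin Decoder Compressor object] + [Validator Decoder Compressor object] + [Panel Validator]
  take Widget:  [Widget Validator Decoder Compressor object] + [Panel BaseModel Clickable Validator YAMLMixin Decoder Compressor object] + [Validator Decoder Compressor object] + [Panel Validator]
  take Panel:  [Validator Decoder Compressor object] + [Panel BaseModel Clickable Validator YAMLMixin Decoder Compressor object] + [Validator Decoder Compressor object] + [Panel Validator]
  take BaseModel:  [Validator Decoder Compressor object] + [BaseModel Clickable Validator YAMLMixin Decoder Compressor object] + [Validator Decoder Compressor object] + [Validator]
  take Clickable:  [Validator Decoder Compressor object] + [Clickable Validator YAMLMixin Decoder Compressor object] + [Validator Decoder Compressor object] + [Validator]
  take Validator:  [Validator Decoder Compressor object] + [Validator YAMLMixin Decoder Compressor object] + [Validator Decoder Compressor object] + [Validator]
  take YAMLMixin:  [Decoder Compressor object] + [YAMLMixin Decoder Compressor object] + [Decoder Compressor object]
  take Decoder:  [Decoder Compressor object] + [Decoder Compressor object] + [Decoder Compressor object]
  take Compressor:  [Compressor object] + [Compressor object] + [Compressor object]
  take object:  [object] + [object] + [object]
MRO: Serializer Frame Focusable Widget Panel BaseModel Clickable Validator YAMLMixin Decoder Compressor object
Decoder is at position 9; next is Compressor.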